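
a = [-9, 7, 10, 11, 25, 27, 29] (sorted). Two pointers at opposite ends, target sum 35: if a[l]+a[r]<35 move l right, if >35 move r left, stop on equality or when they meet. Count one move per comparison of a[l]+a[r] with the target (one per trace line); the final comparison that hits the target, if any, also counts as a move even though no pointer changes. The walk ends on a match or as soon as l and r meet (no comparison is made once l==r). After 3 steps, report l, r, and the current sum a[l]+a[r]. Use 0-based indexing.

l=0 r=6: -9+29=20 <35, l++
l=1 r=6: 7+29=36 >35, r--
l=1 r=5: 7+27=34 <35, l++

l=2, r=5, sum=37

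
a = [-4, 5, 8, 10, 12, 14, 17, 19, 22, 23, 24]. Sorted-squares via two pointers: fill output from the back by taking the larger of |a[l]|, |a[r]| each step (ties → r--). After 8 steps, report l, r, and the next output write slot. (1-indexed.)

l=1, r=3, next write slot=3

l=1 r=11: |-4|<=|24| out[11]=576, r--
l=1 r=10: |-4|<=|23| out[10]=529, r--
l=1 r=9: |-4|<=|22| out[9]=484, r--
l=1 r=8: |-4|<=|19| out[8]=361, r--
l=1 r=7: |-4|<=|17| out[7]=289, r--
l=1 r=6: |-4|<=|14| out[6]=196, r--
l=1 r=5: |-4|<=|12| out[5]=144, r--
l=1 r=4: |-4|<=|10| out[4]=100, r--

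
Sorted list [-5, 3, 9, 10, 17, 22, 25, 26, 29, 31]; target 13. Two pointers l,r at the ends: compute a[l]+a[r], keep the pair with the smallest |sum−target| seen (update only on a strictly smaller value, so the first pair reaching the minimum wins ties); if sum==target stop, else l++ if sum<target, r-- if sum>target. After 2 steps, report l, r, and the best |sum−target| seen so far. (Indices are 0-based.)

[0,9] -5+31=26 d=13 * → r--
[0,8] -5+29=24 d=11 * → r--

l=0, r=7, best |Δ|=11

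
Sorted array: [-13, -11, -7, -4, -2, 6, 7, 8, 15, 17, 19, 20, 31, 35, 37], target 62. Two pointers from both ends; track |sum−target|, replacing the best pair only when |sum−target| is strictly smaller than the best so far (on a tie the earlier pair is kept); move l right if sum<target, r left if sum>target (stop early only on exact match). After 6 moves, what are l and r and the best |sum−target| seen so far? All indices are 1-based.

[1,15] -13+37=24 d=38 * → l++
[2,15] -11+37=26 d=36 * → l++
[3,15] -7+37=30 d=32 * → l++
[4,15] -4+37=33 d=29 * → l++
[5,15] -2+37=35 d=27 * → l++
[6,15] 6+37=43 d=19 * → l++

l=7, r=15, best |Δ|=19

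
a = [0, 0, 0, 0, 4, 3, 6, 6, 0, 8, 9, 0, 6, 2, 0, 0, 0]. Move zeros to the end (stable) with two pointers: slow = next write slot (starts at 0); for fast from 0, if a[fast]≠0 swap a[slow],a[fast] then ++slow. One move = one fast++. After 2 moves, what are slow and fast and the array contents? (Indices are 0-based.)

slow=0 fast=0: a[fast]=0, fast++
slow=0 fast=1: a[fast]=0, fast++

slow=0, fast=2, a=[0, 0, 0, 0, 4, 3, 6, 6, 0, 8, 9, 0, 6, 2, 0, 0, 0]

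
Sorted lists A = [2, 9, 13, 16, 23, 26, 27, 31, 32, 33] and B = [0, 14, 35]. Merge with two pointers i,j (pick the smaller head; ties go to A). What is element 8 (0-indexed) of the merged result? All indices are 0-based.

i=0 j=0: A[i]=2>B[j]=0 take 0, j++
i=0 j=1: A[i]=2<=B[j]=14 take 2, i++
i=1 j=1: A[i]=9<=B[j]=14 take 9, i++
i=2 j=1: A[i]=13<=B[j]=14 take 13, i++
i=3 j=1: A[i]=16>B[j]=14 take 14, j++
i=3 j=2: A[i]=16<=B[j]=35 take 16, i++
i=4 j=2: A[i]=23<=B[j]=35 take 23, i++
i=5 j=2: A[i]=26<=B[j]=35 take 26, i++
i=6 j=2: A[i]=27<=B[j]=35 take 27, i++
i=7 j=2: A[i]=31<=B[j]=35 take 31, i++
i=8 j=2: A[i]=32<=B[j]=35 take 32, i++
i=9 j=2: A[i]=33<=B[j]=35 take 33, i++
i=10 j=2: A done, take B[j]=35, j++

merged[8] = 27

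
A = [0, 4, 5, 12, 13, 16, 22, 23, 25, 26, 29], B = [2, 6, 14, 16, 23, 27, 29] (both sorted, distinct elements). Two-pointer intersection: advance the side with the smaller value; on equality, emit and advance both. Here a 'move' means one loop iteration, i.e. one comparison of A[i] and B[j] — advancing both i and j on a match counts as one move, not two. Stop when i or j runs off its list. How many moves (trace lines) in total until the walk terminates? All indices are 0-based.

15 moves

[i=0,j=0] 0<2 → i++
[i=1,j=0] 4>2 → j++
[i=1,j=1] 4<6 → i++
[i=2,j=1] 5<6 → i++
[i=3,j=1] 12>6 → j++
[i=3,j=2] 12<14 → i++
[i=4,j=2] 13<14 → i++
[i=5,j=2] 16>14 → j++
[i=5,j=3] 16==16 emit → i++,j++
[i=6,j=4] 22<23 → i++
[i=7,j=4] 23==23 emit → i++,j++
[i=8,j=5] 25<27 → i++
[i=9,j=5] 26<27 → i++
[i=10,j=5] 29>27 → j++
[i=10,j=6] 29==29 emit → i++,j++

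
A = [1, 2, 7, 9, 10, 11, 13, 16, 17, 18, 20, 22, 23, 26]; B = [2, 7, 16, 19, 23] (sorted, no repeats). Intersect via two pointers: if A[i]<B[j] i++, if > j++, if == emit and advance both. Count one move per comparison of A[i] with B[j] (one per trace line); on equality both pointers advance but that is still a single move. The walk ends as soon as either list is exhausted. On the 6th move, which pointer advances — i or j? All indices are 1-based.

i=1 j=1: 1<2, i++
i=2 j=1: 2==2 emit, i++,j++
i=3 j=2: 7==7 emit, i++,j++
i=4 j=3: 9<16, i++
i=5 j=3: 10<16, i++
i=6 j=3: 11<16, i++

i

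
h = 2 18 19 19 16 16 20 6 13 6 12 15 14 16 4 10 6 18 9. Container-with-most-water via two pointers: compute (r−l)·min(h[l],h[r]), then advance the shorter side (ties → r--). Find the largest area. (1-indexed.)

[1,19] min(2,9)*18=36 best=36 * → l++
[2,19] min(18,9)*17=153 best=153 * → r--
[2,18] min(18,18)*16=288 best=288 * → r--
[2,17] min(18,6)*15=90 best=288 → r--
[2,16] min(18,10)*14=140 best=288 → r--
[2,15] min(18,4)*13=52 best=288 → r--
[2,14] min(18,16)*12=192 best=288 → r--
[2,13] min(18,14)*11=154 best=288 → r--
[2,12] min(18,15)*10=150 best=288 → r--
[2,11] min(18,12)*9=108 best=288 → r--
[2,10] min(18,6)*8=48 best=288 → r--
[2,9] min(18,13)*7=91 best=288 → r--
[2,8] min(18,6)*6=36 best=288 → r--
[2,7] min(18,20)*5=90 best=288 → l++
[3,7] min(19,20)*4=76 best=288 → l++
[4,7] min(19,20)*3=57 best=288 → l++
[5,7] min(16,20)*2=32 best=288 → l++
[6,7] min(16,20)*1=16 best=288 → l++

max area = 288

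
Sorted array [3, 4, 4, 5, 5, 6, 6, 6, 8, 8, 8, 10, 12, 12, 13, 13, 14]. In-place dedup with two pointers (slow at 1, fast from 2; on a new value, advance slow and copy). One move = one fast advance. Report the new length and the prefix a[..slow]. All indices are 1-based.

slow=1 fast=2: a[fast]=4≠a[slow]=3 write a[2]=4, slow++,fast++
slow=2 fast=3: a[fast]=4=a[slow] dup, fast++
slow=2 fast=4: a[fast]=5≠a[slow]=4 write a[3]=5, slow++,fast++
slow=3 fast=5: a[fast]=5=a[slow] dup, fast++
slow=3 fast=6: a[fast]=6≠a[slow]=5 write a[4]=6, slow++,fast++
slow=4 fast=7: a[fast]=6=a[slow] dup, fast++
slow=4 fast=8: a[fast]=6=a[slow] dup, fast++
slow=4 fast=9: a[fast]=8≠a[slow]=6 write a[5]=8, slow++,fast++
slow=5 fast=10: a[fast]=8=a[slow] dup, fast++
slow=5 fast=11: a[fast]=8=a[slow] dup, fast++
slow=5 fast=12: a[fast]=10≠a[slow]=8 write a[6]=10, slow++,fast++
slow=6 fast=13: a[fast]=12≠a[slow]=10 write a[7]=12, slow++,fast++
slow=7 fast=14: a[fast]=12=a[slow] dup, fast++
slow=7 fast=15: a[fast]=13≠a[slow]=12 write a[8]=13, slow++,fast++
slow=8 fast=16: a[fast]=13=a[slow] dup, fast++
slow=8 fast=17: a[fast]=14≠a[slow]=13 write a[9]=14, slow++,fast++

length 9; prefix = [3, 4, 5, 6, 8, 10, 12, 13, 14]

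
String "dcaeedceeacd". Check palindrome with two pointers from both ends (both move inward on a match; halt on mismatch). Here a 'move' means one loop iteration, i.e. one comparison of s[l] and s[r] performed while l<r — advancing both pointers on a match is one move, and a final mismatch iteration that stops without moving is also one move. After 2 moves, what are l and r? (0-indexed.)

l=2, r=9

l=0 r=11: 'd'=='d', l++,r--
l=1 r=10: 'c'=='c', l++,r--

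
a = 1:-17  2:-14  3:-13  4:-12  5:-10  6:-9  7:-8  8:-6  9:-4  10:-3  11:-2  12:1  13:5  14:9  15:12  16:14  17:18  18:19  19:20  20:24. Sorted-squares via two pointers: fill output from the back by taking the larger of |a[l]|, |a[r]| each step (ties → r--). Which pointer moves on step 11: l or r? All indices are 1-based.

l

[1,20] |-17|<=|24| out[20]=576 → r--
[1,19] |-17|<=|20| out[19]=400 → r--
[1,18] |-17|<=|19| out[18]=361 → r--
[1,17] |-17|<=|18| out[17]=324 → r--
[1,16] |-17|>|14| out[16]=289 → l++
[2,16] |-14|<=|14| out[15]=196 → r--
[2,15] |-14|>|12| out[14]=196 → l++
[3,15] |-13|>|12| out[13]=169 → l++
[4,15] |-12|<=|12| out[12]=144 → r--
[4,14] |-12|>|9| out[11]=144 → l++
[5,14] |-10|>|9| out[10]=100 → l++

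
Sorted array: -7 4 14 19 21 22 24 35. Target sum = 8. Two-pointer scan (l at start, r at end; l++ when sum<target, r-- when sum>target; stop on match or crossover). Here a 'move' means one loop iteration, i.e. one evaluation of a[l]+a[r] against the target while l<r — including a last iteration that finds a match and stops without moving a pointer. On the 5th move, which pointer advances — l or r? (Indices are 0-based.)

[0,7] -7+35=28 >8 → r--
[0,6] -7+24=17 >8 → r--
[0,5] -7+22=15 >8 → r--
[0,4] -7+21=14 >8 → r--
[0,3] -7+19=12 >8 → r--

r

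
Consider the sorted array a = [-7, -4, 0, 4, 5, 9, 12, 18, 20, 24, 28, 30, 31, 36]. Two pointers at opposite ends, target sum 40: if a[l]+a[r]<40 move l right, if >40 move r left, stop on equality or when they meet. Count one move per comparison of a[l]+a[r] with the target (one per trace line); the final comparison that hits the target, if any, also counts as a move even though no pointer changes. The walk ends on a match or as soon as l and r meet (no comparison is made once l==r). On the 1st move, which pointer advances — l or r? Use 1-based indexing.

l=1 r=14: -7+36=29 <40, l++

l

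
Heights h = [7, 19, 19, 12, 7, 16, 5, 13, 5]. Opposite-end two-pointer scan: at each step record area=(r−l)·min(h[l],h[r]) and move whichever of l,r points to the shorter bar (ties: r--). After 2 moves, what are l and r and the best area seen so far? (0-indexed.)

[0,8] min(7,5)*8=40 best=40 * → r--
[0,7] min(7,13)*7=49 best=49 * → l++

l=1, r=7, best area=49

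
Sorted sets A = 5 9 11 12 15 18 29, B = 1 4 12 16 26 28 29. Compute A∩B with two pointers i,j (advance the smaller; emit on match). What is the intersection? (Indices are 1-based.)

intersection = [12, 29]

[i=1,j=1] 5>1 → j++
[i=1,j=2] 5>4 → j++
[i=1,j=3] 5<12 → i++
[i=2,j=3] 9<12 → i++
[i=3,j=3] 11<12 → i++
[i=4,j=3] 12==12 emit → i++,j++
[i=5,j=4] 15<16 → i++
[i=6,j=4] 18>16 → j++
[i=6,j=5] 18<26 → i++
[i=7,j=5] 29>26 → j++
[i=7,j=6] 29>28 → j++
[i=7,j=7] 29==29 emit → i++,j++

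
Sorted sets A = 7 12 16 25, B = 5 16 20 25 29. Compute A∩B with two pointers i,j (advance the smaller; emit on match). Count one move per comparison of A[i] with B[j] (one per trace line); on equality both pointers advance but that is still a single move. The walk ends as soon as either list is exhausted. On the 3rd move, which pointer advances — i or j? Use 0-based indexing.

[i=0,j=0] 7>5 → j++
[i=0,j=1] 7<16 → i++
[i=1,j=1] 12<16 → i++

i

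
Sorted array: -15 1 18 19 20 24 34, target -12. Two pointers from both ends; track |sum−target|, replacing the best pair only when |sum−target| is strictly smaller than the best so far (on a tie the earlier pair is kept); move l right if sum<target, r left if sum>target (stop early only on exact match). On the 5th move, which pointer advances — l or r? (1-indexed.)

[1,7] -15+34=19 d=31 * → r--
[1,6] -15+24=9 d=21 * → r--
[1,5] -15+20=5 d=17 * → r--
[1,4] -15+19=4 d=16 * → r--
[1,3] -15+18=3 d=15 * → r--

r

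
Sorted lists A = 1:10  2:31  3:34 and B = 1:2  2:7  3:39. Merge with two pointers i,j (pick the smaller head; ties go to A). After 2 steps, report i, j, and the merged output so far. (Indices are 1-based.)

i=1 j=1: A[i]=10>B[j]=2 take 2, j++
i=1 j=2: A[i]=10>B[j]=7 take 7, j++

i=1, j=3, merged so far=[2, 7]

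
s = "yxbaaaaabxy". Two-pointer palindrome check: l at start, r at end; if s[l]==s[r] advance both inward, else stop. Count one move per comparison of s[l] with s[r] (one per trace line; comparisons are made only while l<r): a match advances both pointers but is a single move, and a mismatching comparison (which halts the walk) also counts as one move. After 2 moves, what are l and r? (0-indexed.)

[0,10] 'y'=='y' → l++,r--
[1,9] 'x'=='x' → l++,r--

l=2, r=8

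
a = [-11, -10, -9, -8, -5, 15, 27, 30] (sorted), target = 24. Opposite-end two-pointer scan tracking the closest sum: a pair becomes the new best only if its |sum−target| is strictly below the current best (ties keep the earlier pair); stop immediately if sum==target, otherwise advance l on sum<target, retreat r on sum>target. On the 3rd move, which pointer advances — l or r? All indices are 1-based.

l

l=1 r=8: -11+30=19 d=5 *, l++
l=2 r=8: -10+30=20 d=4 *, l++
l=3 r=8: -9+30=21 d=3 *, l++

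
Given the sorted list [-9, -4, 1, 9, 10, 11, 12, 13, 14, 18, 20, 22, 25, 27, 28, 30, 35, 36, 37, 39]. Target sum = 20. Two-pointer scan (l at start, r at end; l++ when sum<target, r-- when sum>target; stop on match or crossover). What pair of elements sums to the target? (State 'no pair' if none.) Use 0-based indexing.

(9, 11)

l=0 r=19: -9+39=30 >20, r--
l=0 r=18: -9+37=28 >20, r--
l=0 r=17: -9+36=27 >20, r--
l=0 r=16: -9+35=26 >20, r--
l=0 r=15: -9+30=21 >20, r--
l=0 r=14: -9+28=19 <20, l++
l=1 r=14: -4+28=24 >20, r--
l=1 r=13: -4+27=23 >20, r--
l=1 r=12: -4+25=21 >20, r--
l=1 r=11: -4+22=18 <20, l++
l=2 r=11: 1+22=23 >20, r--
l=2 r=10: 1+20=21 >20, r--
l=2 r=9: 1+18=19 <20, l++
l=3 r=9: 9+18=27 >20, r--
l=3 r=8: 9+14=23 >20, r--
l=3 r=7: 9+13=22 >20, r--
l=3 r=6: 9+12=21 >20, r--
l=3 r=5: 9+11=20, found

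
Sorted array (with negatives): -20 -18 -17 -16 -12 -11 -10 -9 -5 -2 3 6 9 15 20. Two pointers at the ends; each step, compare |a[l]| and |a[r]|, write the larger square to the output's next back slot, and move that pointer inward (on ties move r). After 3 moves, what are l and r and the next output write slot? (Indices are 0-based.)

l=2, r=13, next write slot=11

l=0 r=14: |-20|<=|20| out[14]=400, r--
l=0 r=13: |-20|>|15| out[13]=400, l++
l=1 r=13: |-18|>|15| out[12]=324, l++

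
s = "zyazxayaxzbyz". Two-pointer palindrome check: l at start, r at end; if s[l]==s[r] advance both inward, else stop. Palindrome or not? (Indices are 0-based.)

not a palindrome (mismatch at 2,10)

[0,12] 'z'=='z' → l++,r--
[1,11] 'y'=='y' → l++,r--
[2,10] 'a'!='b' → stop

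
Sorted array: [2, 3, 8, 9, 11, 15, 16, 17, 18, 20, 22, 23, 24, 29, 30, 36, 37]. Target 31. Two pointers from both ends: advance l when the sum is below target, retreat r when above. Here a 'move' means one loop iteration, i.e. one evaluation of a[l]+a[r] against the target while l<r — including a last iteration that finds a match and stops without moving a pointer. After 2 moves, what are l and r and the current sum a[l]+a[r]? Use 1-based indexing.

l=1 r=17: 2+37=39 >31, r--
l=1 r=16: 2+36=38 >31, r--

l=1, r=15, sum=32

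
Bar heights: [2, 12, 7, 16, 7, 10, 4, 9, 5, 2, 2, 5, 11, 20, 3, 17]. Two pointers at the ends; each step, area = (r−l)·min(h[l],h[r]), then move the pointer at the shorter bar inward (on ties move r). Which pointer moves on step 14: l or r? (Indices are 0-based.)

[0,15] min(2,17)*15=30 best=30 * → l++
[1,15] min(12,17)*14=168 best=168 * → l++
[2,15] min(7,17)*13=91 best=168 → l++
[3,15] min(16,17)*12=192 best=192 * → l++
[4,15] min(7,17)*11=77 best=192 → l++
[5,15] min(10,17)*10=100 best=192 → l++
[6,15] min(4,17)*9=36 best=192 → l++
[7,15] min(9,17)*8=72 best=192 → l++
[8,15] min(5,17)*7=35 best=192 → l++
[9,15] min(2,17)*6=12 best=192 → l++
[10,15] min(2,17)*5=10 best=192 → l++
[11,15] min(5,17)*4=20 best=192 → l++
[12,15] min(11,17)*3=33 best=192 → l++
[13,15] min(20,17)*2=34 best=192 → r--

r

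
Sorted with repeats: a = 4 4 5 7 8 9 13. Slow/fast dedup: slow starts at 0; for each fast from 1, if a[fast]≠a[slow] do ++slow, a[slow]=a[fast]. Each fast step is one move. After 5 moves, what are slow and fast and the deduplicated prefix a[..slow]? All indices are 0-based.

(s=0,f=1) a[fast]=4=a[slow] dup → fast++
(s=0,f=2) a[fast]=5≠a[slow]=4 write a[1]=5 → slow++,fast++
(s=1,f=3) a[fast]=7≠a[slow]=5 write a[2]=7 → slow++,fast++
(s=2,f=4) a[fast]=8≠a[slow]=7 write a[3]=8 → slow++,fast++
(s=3,f=5) a[fast]=9≠a[slow]=8 write a[4]=9 → slow++,fast++

slow=4, fast=6, prefix=[4, 5, 7, 8, 9]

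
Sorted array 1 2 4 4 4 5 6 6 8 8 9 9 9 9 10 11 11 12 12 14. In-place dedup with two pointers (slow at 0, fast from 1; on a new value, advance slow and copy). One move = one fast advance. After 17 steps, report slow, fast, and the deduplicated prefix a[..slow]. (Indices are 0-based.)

slow=0 fast=1: a[fast]=2≠a[slow]=1 write a[1]=2, slow++,fast++
slow=1 fast=2: a[fast]=4≠a[slow]=2 write a[2]=4, slow++,fast++
slow=2 fast=3: a[fast]=4=a[slow] dup, fast++
slow=2 fast=4: a[fast]=4=a[slow] dup, fast++
slow=2 fast=5: a[fast]=5≠a[slow]=4 write a[3]=5, slow++,fast++
slow=3 fast=6: a[fast]=6≠a[slow]=5 write a[4]=6, slow++,fast++
slow=4 fast=7: a[fast]=6=a[slow] dup, fast++
slow=4 fast=8: a[fast]=8≠a[slow]=6 write a[5]=8, slow++,fast++
slow=5 fast=9: a[fast]=8=a[slow] dup, fast++
slow=5 fast=10: a[fast]=9≠a[slow]=8 write a[6]=9, slow++,fast++
slow=6 fast=11: a[fast]=9=a[slow] dup, fast++
slow=6 fast=12: a[fast]=9=a[slow] dup, fast++
slow=6 fast=13: a[fast]=9=a[slow] dup, fast++
slow=6 fast=14: a[fast]=10≠a[slow]=9 write a[7]=10, slow++,fast++
slow=7 fast=15: a[fast]=11≠a[slow]=10 write a[8]=11, slow++,fast++
slow=8 fast=16: a[fast]=11=a[slow] dup, fast++
slow=8 fast=17: a[fast]=12≠a[slow]=11 write a[9]=12, slow++,fast++

slow=9, fast=18, prefix=[1, 2, 4, 5, 6, 8, 9, 10, 11, 12]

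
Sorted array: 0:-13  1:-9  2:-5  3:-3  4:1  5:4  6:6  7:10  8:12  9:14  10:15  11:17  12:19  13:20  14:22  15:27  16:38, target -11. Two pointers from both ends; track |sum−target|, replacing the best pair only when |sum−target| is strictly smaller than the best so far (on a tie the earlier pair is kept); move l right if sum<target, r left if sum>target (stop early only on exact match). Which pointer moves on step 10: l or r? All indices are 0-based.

[0,16] -13+38=25 d=36 * → r--
[0,15] -13+27=14 d=25 * → r--
[0,14] -13+22=9 d=20 * → r--
[0,13] -13+20=7 d=18 * → r--
[0,12] -13+19=6 d=17 * → r--
[0,11] -13+17=4 d=15 * → r--
[0,10] -13+15=2 d=13 * → r--
[0,9] -13+14=1 d=12 * → r--
[0,8] -13+12=-1 d=10 * → r--
[0,7] -13+10=-3 d=8 * → r--

r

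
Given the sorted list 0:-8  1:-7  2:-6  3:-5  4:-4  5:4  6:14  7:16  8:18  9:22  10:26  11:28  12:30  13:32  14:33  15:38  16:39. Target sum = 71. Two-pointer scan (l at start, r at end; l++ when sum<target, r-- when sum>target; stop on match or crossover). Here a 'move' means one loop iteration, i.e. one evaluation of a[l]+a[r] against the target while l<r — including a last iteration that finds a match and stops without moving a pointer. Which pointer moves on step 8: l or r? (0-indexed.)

l=0 r=16: -8+39=31 <71, l++
l=1 r=16: -7+39=32 <71, l++
l=2 r=16: -6+39=33 <71, l++
l=3 r=16: -5+39=34 <71, l++
l=4 r=16: -4+39=35 <71, l++
l=5 r=16: 4+39=43 <71, l++
l=6 r=16: 14+39=53 <71, l++
l=7 r=16: 16+39=55 <71, l++

l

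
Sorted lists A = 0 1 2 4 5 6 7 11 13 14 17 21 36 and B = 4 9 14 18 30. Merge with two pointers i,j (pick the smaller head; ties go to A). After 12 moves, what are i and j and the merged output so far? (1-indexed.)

i=11, j=3, merged so far=[0, 1, 2, 4, 4, 5, 6, 7, 9, 11, 13, 14]

i=1 j=1: A[i]=0<=B[j]=4 take 0, i++
i=2 j=1: A[i]=1<=B[j]=4 take 1, i++
i=3 j=1: A[i]=2<=B[j]=4 take 2, i++
i=4 j=1: A[i]=4<=B[j]=4 take 4, i++
i=5 j=1: A[i]=5>B[j]=4 take 4, j++
i=5 j=2: A[i]=5<=B[j]=9 take 5, i++
i=6 j=2: A[i]=6<=B[j]=9 take 6, i++
i=7 j=2: A[i]=7<=B[j]=9 take 7, i++
i=8 j=2: A[i]=11>B[j]=9 take 9, j++
i=8 j=3: A[i]=11<=B[j]=14 take 11, i++
i=9 j=3: A[i]=13<=B[j]=14 take 13, i++
i=10 j=3: A[i]=14<=B[j]=14 take 14, i++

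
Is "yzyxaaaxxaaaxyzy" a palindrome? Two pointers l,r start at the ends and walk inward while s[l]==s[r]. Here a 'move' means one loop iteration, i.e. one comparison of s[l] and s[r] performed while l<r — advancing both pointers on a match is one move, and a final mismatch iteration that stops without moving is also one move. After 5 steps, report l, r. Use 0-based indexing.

l=5, r=10

[0,15] 'y'=='y' → l++,r--
[1,14] 'z'=='z' → l++,r--
[2,13] 'y'=='y' → l++,r--
[3,12] 'x'=='x' → l++,r--
[4,11] 'a'=='a' → l++,r--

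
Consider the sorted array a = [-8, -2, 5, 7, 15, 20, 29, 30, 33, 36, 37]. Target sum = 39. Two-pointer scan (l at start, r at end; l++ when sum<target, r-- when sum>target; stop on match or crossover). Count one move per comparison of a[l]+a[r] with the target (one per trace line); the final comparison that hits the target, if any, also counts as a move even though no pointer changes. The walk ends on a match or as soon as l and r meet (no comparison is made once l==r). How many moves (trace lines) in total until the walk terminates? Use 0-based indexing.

l=0 r=10: -8+37=29 <39, l++
l=1 r=10: -2+37=35 <39, l++
l=2 r=10: 5+37=42 >39, r--
l=2 r=9: 5+36=41 >39, r--
l=2 r=8: 5+33=38 <39, l++
l=3 r=8: 7+33=40 >39, r--
l=3 r=7: 7+30=37 <39, l++
l=4 r=7: 15+30=45 >39, r--
l=4 r=6: 15+29=44 >39, r--
l=4 r=5: 15+20=35 <39, l++

10 moves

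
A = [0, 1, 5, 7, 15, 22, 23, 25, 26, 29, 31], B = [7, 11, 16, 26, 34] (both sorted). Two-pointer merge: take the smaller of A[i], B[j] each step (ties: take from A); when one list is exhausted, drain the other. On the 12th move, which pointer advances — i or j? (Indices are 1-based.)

i

[i=1,j=1] A[i]=0<=B[j]=7 take 0 → i++
[i=2,j=1] A[i]=1<=B[j]=7 take 1 → i++
[i=3,j=1] A[i]=5<=B[j]=7 take 5 → i++
[i=4,j=1] A[i]=7<=B[j]=7 take 7 → i++
[i=5,j=1] A[i]=15>B[j]=7 take 7 → j++
[i=5,j=2] A[i]=15>B[j]=11 take 11 → j++
[i=5,j=3] A[i]=15<=B[j]=16 take 15 → i++
[i=6,j=3] A[i]=22>B[j]=16 take 16 → j++
[i=6,j=4] A[i]=22<=B[j]=26 take 22 → i++
[i=7,j=4] A[i]=23<=B[j]=26 take 23 → i++
[i=8,j=4] A[i]=25<=B[j]=26 take 25 → i++
[i=9,j=4] A[i]=26<=B[j]=26 take 26 → i++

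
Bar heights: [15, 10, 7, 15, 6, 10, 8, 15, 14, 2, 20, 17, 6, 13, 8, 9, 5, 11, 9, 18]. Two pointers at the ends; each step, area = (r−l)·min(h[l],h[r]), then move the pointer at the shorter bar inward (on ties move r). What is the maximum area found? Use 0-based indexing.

max area = 285

[0,19] min(15,18)*19=285 best=285 * → l++
[1,19] min(10,18)*18=180 best=285 → l++
[2,19] min(7,18)*17=119 best=285 → l++
[3,19] min(15,18)*16=240 best=285 → l++
[4,19] min(6,18)*15=90 best=285 → l++
[5,19] min(10,18)*14=140 best=285 → l++
[6,19] min(8,18)*13=104 best=285 → l++
[7,19] min(15,18)*12=180 best=285 → l++
[8,19] min(14,18)*11=154 best=285 → l++
[9,19] min(2,18)*10=20 best=285 → l++
[10,19] min(20,18)*9=162 best=285 → r--
[10,18] min(20,9)*8=72 best=285 → r--
[10,17] min(20,11)*7=77 best=285 → r--
[10,16] min(20,5)*6=30 best=285 → r--
[10,15] min(20,9)*5=45 best=285 → r--
[10,14] min(20,8)*4=32 best=285 → r--
[10,13] min(20,13)*3=39 best=285 → r--
[10,12] min(20,6)*2=12 best=285 → r--
[10,11] min(20,17)*1=17 best=285 → r--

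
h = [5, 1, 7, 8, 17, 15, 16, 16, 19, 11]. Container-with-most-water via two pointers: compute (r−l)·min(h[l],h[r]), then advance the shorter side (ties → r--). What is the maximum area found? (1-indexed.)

l=1 r=10: min(5,11)*9=45 best=45 *, l++
l=2 r=10: min(1,11)*8=8 best=45, l++
l=3 r=10: min(7,11)*7=49 best=49 *, l++
l=4 r=10: min(8,11)*6=48 best=49, l++
l=5 r=10: min(17,11)*5=55 best=55 *, r--
l=5 r=9: min(17,19)*4=68 best=68 *, l++
l=6 r=9: min(15,19)*3=45 best=68, l++
l=7 r=9: min(16,19)*2=32 best=68, l++
l=8 r=9: min(16,19)*1=16 best=68, l++

max area = 68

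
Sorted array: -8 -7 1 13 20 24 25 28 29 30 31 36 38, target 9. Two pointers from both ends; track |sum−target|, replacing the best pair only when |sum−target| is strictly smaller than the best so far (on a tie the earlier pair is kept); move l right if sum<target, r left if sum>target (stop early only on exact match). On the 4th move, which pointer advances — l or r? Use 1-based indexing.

l=1 r=13: -8+38=30 d=21 *, r--
l=1 r=12: -8+36=28 d=19 *, r--
l=1 r=11: -8+31=23 d=14 *, r--
l=1 r=10: -8+30=22 d=13 *, r--

r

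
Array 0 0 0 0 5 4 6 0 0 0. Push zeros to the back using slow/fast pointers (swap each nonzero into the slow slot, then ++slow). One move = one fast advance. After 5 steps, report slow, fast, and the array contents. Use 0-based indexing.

(s=0,f=0) a[fast]=0 → fast++
(s=0,f=1) a[fast]=0 → fast++
(s=0,f=2) a[fast]=0 → fast++
(s=0,f=3) a[fast]=0 → fast++
(s=0,f=4) a[fast]=5≠0 swap→a[0]=5 → slow++,fast++

slow=1, fast=5, a=[5, 0, 0, 0, 0, 4, 6, 0, 0, 0]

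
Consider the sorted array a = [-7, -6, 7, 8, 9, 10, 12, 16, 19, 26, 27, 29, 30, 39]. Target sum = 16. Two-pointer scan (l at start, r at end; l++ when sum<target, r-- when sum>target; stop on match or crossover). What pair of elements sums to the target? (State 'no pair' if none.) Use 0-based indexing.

(7, 9)

l=0 r=13: -7+39=32 >16, r--
l=0 r=12: -7+30=23 >16, r--
l=0 r=11: -7+29=22 >16, r--
l=0 r=10: -7+27=20 >16, r--
l=0 r=9: -7+26=19 >16, r--
l=0 r=8: -7+19=12 <16, l++
l=1 r=8: -6+19=13 <16, l++
l=2 r=8: 7+19=26 >16, r--
l=2 r=7: 7+16=23 >16, r--
l=2 r=6: 7+12=19 >16, r--
l=2 r=5: 7+10=17 >16, r--
l=2 r=4: 7+9=16, found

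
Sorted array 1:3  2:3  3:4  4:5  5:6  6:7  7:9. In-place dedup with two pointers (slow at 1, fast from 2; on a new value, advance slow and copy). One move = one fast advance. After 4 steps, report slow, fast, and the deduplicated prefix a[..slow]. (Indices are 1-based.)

slow=1 fast=2: a[fast]=3=a[slow] dup, fast++
slow=1 fast=3: a[fast]=4≠a[slow]=3 write a[2]=4, slow++,fast++
slow=2 fast=4: a[fast]=5≠a[slow]=4 write a[3]=5, slow++,fast++
slow=3 fast=5: a[fast]=6≠a[slow]=5 write a[4]=6, slow++,fast++

slow=4, fast=6, prefix=[3, 4, 5, 6]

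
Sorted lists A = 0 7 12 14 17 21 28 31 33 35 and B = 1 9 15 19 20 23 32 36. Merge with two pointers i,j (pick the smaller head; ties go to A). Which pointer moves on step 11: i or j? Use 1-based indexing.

[i=1,j=1] A[i]=0<=B[j]=1 take 0 → i++
[i=2,j=1] A[i]=7>B[j]=1 take 1 → j++
[i=2,j=2] A[i]=7<=B[j]=9 take 7 → i++
[i=3,j=2] A[i]=12>B[j]=9 take 9 → j++
[i=3,j=3] A[i]=12<=B[j]=15 take 12 → i++
[i=4,j=3] A[i]=14<=B[j]=15 take 14 → i++
[i=5,j=3] A[i]=17>B[j]=15 take 15 → j++
[i=5,j=4] A[i]=17<=B[j]=19 take 17 → i++
[i=6,j=4] A[i]=21>B[j]=19 take 19 → j++
[i=6,j=5] A[i]=21>B[j]=20 take 20 → j++
[i=6,j=6] A[i]=21<=B[j]=23 take 21 → i++

i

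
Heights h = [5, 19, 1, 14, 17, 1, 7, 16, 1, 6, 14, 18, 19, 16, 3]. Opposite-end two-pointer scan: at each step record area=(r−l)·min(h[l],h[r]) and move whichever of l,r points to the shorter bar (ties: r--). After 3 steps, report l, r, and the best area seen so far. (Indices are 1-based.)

l=2, r=13, best area=192

l=1 r=15: min(5,3)*14=42 best=42 *, r--
l=1 r=14: min(5,16)*13=65 best=65 *, l++
l=2 r=14: min(19,16)*12=192 best=192 *, r--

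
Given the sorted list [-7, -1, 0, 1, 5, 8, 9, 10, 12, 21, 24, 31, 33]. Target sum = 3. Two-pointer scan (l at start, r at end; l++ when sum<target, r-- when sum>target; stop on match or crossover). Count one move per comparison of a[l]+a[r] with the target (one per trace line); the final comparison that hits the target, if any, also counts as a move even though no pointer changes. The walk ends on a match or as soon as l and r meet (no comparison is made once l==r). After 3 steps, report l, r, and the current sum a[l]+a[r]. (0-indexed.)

[0,12] -7+33=26 >3 → r--
[0,11] -7+31=24 >3 → r--
[0,10] -7+24=17 >3 → r--

l=0, r=9, sum=14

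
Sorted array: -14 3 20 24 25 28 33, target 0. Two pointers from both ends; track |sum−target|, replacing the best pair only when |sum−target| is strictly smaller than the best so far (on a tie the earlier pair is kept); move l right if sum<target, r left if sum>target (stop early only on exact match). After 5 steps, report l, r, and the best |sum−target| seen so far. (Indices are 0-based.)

l=0 r=6: -14+33=19 d=19 *, r--
l=0 r=5: -14+28=14 d=14 *, r--
l=0 r=4: -14+25=11 d=11 *, r--
l=0 r=3: -14+24=10 d=10 *, r--
l=0 r=2: -14+20=6 d=6 *, r--

l=0, r=1, best |Δ|=6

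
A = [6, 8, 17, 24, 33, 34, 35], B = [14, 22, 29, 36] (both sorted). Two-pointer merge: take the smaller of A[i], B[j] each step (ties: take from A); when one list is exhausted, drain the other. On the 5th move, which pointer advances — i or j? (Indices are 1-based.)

i=1 j=1: A[i]=6<=B[j]=14 take 6, i++
i=2 j=1: A[i]=8<=B[j]=14 take 8, i++
i=3 j=1: A[i]=17>B[j]=14 take 14, j++
i=3 j=2: A[i]=17<=B[j]=22 take 17, i++
i=4 j=2: A[i]=24>B[j]=22 take 22, j++

j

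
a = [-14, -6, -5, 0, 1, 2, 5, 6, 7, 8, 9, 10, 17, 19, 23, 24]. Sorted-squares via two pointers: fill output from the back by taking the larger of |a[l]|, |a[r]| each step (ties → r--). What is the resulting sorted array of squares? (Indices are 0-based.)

[0, 1, 4, 25, 25, 36, 36, 49, 64, 81, 100, 196, 289, 361, 529, 576]

l=0 r=15: |-14|<=|24| out[15]=576, r--
l=0 r=14: |-14|<=|23| out[14]=529, r--
l=0 r=13: |-14|<=|19| out[13]=361, r--
l=0 r=12: |-14|<=|17| out[12]=289, r--
l=0 r=11: |-14|>|10| out[11]=196, l++
l=1 r=11: |-6|<=|10| out[10]=100, r--
l=1 r=10: |-6|<=|9| out[9]=81, r--
l=1 r=9: |-6|<=|8| out[8]=64, r--
l=1 r=8: |-6|<=|7| out[7]=49, r--
l=1 r=7: |-6|<=|6| out[6]=36, r--
l=1 r=6: |-6|>|5| out[5]=36, l++
l=2 r=6: |-5|<=|5| out[4]=25, r--
l=2 r=5: |-5|>|2| out[3]=25, l++
l=3 r=5: |0|<=|2| out[2]=4, r--
l=3 r=4: |0|<=|1| out[1]=1, r--
l=3 r=3: |0|<=|0| out[0]=0, r--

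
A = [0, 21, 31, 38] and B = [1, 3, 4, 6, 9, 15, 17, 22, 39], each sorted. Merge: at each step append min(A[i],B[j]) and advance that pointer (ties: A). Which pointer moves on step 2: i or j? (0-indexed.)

j

i=0 j=0: A[i]=0<=B[j]=1 take 0, i++
i=1 j=0: A[i]=21>B[j]=1 take 1, j++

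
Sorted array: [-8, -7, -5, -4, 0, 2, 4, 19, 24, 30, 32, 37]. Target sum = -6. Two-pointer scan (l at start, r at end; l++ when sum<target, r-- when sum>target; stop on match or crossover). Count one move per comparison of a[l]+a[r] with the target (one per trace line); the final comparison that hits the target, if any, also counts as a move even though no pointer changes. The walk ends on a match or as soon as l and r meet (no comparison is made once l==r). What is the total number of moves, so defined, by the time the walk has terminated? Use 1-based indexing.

7 moves

[1,12] -8+37=29 >-6 → r--
[1,11] -8+32=24 >-6 → r--
[1,10] -8+30=22 >-6 → r--
[1,9] -8+24=16 >-6 → r--
[1,8] -8+19=11 >-6 → r--
[1,7] -8+4=-4 >-6 → r--
[1,6] -8+2=-6 → found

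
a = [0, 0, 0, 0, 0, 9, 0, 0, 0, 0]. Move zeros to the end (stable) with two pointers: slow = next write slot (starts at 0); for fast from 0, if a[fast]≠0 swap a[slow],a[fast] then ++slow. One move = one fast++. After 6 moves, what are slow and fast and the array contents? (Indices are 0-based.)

slow=1, fast=6, a=[9, 0, 0, 0, 0, 0, 0, 0, 0, 0]

slow=0 fast=0: a[fast]=0, fast++
slow=0 fast=1: a[fast]=0, fast++
slow=0 fast=2: a[fast]=0, fast++
slow=0 fast=3: a[fast]=0, fast++
slow=0 fast=4: a[fast]=0, fast++
slow=0 fast=5: a[fast]=9≠0 swap→a[0]=9, slow++,fast++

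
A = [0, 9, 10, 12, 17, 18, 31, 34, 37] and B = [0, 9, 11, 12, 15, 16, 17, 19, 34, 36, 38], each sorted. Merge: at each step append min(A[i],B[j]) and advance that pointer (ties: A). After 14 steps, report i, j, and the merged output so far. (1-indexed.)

[i=1,j=1] A[i]=0<=B[j]=0 take 0 → i++
[i=2,j=1] A[i]=9>B[j]=0 take 0 → j++
[i=2,j=2] A[i]=9<=B[j]=9 take 9 → i++
[i=3,j=2] A[i]=10>B[j]=9 take 9 → j++
[i=3,j=3] A[i]=10<=B[j]=11 take 10 → i++
[i=4,j=3] A[i]=12>B[j]=11 take 11 → j++
[i=4,j=4] A[i]=12<=B[j]=12 take 12 → i++
[i=5,j=4] A[i]=17>B[j]=12 take 12 → j++
[i=5,j=5] A[i]=17>B[j]=15 take 15 → j++
[i=5,j=6] A[i]=17>B[j]=16 take 16 → j++
[i=5,j=7] A[i]=17<=B[j]=17 take 17 → i++
[i=6,j=7] A[i]=18>B[j]=17 take 17 → j++
[i=6,j=8] A[i]=18<=B[j]=19 take 18 → i++
[i=7,j=8] A[i]=31>B[j]=19 take 19 → j++

i=7, j=9, merged so far=[0, 0, 9, 9, 10, 11, 12, 12, 15, 16, 17, 17, 18, 19]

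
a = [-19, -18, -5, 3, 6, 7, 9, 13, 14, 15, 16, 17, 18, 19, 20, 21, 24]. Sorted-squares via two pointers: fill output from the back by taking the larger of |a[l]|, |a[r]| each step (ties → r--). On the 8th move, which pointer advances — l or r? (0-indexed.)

r

[0,16] |-19|<=|24| out[16]=576 → r--
[0,15] |-19|<=|21| out[15]=441 → r--
[0,14] |-19|<=|20| out[14]=400 → r--
[0,13] |-19|<=|19| out[13]=361 → r--
[0,12] |-19|>|18| out[12]=361 → l++
[1,12] |-18|<=|18| out[11]=324 → r--
[1,11] |-18|>|17| out[10]=324 → l++
[2,11] |-5|<=|17| out[9]=289 → r--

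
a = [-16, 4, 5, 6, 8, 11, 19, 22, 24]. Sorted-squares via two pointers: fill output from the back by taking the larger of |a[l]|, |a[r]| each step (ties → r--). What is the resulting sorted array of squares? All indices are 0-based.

l=0 r=8: |-16|<=|24| out[8]=576, r--
l=0 r=7: |-16|<=|22| out[7]=484, r--
l=0 r=6: |-16|<=|19| out[6]=361, r--
l=0 r=5: |-16|>|11| out[5]=256, l++
l=1 r=5: |4|<=|11| out[4]=121, r--
l=1 r=4: |4|<=|8| out[3]=64, r--
l=1 r=3: |4|<=|6| out[2]=36, r--
l=1 r=2: |4|<=|5| out[1]=25, r--
l=1 r=1: |4|<=|4| out[0]=16, r--

[16, 25, 36, 64, 121, 256, 361, 484, 576]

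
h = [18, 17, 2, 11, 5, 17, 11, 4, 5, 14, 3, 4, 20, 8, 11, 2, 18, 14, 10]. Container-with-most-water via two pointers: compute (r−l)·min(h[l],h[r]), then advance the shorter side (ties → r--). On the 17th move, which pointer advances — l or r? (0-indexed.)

[0,18] min(18,10)*18=180 best=180 * → r--
[0,17] min(18,14)*17=238 best=238 * → r--
[0,16] min(18,18)*16=288 best=288 * → r--
[0,15] min(18,2)*15=30 best=288 → r--
[0,14] min(18,11)*14=154 best=288 → r--
[0,13] min(18,8)*13=104 best=288 → r--
[0,12] min(18,20)*12=216 best=288 → l++
[1,12] min(17,20)*11=187 best=288 → l++
[2,12] min(2,20)*10=20 best=288 → l++
[3,12] min(11,20)*9=99 best=288 → l++
[4,12] min(5,20)*8=40 best=288 → l++
[5,12] min(17,20)*7=119 best=288 → l++
[6,12] min(11,20)*6=66 best=288 → l++
[7,12] min(4,20)*5=20 best=288 → l++
[8,12] min(5,20)*4=20 best=288 → l++
[9,12] min(14,20)*3=42 best=288 → l++
[10,12] min(3,20)*2=6 best=288 → l++

l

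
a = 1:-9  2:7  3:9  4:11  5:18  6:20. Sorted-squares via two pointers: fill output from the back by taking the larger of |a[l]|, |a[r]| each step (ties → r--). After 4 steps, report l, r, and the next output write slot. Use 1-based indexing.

[1,6] |-9|<=|20| out[6]=400 → r--
[1,5] |-9|<=|18| out[5]=324 → r--
[1,4] |-9|<=|11| out[4]=121 → r--
[1,3] |-9|<=|9| out[3]=81 → r--

l=1, r=2, next write slot=2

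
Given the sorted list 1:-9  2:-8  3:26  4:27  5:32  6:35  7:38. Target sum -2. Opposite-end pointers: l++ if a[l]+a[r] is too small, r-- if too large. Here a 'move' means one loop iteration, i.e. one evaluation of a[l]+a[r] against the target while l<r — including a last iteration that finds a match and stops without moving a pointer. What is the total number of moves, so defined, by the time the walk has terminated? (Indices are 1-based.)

6 moves

l=1 r=7: -9+38=29 >-2, r--
l=1 r=6: -9+35=26 >-2, r--
l=1 r=5: -9+32=23 >-2, r--
l=1 r=4: -9+27=18 >-2, r--
l=1 r=3: -9+26=17 >-2, r--
l=1 r=2: -9+-8=-17 <-2, l++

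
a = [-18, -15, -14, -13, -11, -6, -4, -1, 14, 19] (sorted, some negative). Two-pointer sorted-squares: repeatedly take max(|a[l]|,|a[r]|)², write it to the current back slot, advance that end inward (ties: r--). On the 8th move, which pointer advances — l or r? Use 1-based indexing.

[1,10] |-18|<=|19| out[10]=361 → r--
[1,9] |-18|>|14| out[9]=324 → l++
[2,9] |-15|>|14| out[8]=225 → l++
[3,9] |-14|<=|14| out[7]=196 → r--
[3,8] |-14|>|-1| out[6]=196 → l++
[4,8] |-13|>|-1| out[5]=169 → l++
[5,8] |-11|>|-1| out[4]=121 → l++
[6,8] |-6|>|-1| out[3]=36 → l++

l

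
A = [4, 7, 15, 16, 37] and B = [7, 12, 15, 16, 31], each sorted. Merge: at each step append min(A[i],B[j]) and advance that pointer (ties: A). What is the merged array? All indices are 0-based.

[4, 7, 7, 12, 15, 15, 16, 16, 31, 37]

i=0 j=0: A[i]=4<=B[j]=7 take 4, i++
i=1 j=0: A[i]=7<=B[j]=7 take 7, i++
i=2 j=0: A[i]=15>B[j]=7 take 7, j++
i=2 j=1: A[i]=15>B[j]=12 take 12, j++
i=2 j=2: A[i]=15<=B[j]=15 take 15, i++
i=3 j=2: A[i]=16>B[j]=15 take 15, j++
i=3 j=3: A[i]=16<=B[j]=16 take 16, i++
i=4 j=3: A[i]=37>B[j]=16 take 16, j++
i=4 j=4: A[i]=37>B[j]=31 take 31, j++
i=4 j=5: B done, take A[i]=37, i++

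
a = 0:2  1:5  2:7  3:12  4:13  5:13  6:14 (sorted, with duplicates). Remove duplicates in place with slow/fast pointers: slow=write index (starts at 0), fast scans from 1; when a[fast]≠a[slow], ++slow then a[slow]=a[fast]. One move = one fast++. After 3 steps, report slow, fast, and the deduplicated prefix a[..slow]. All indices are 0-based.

slow=0 fast=1: a[fast]=5≠a[slow]=2 write a[1]=5, slow++,fast++
slow=1 fast=2: a[fast]=7≠a[slow]=5 write a[2]=7, slow++,fast++
slow=2 fast=3: a[fast]=12≠a[slow]=7 write a[3]=12, slow++,fast++

slow=3, fast=4, prefix=[2, 5, 7, 12]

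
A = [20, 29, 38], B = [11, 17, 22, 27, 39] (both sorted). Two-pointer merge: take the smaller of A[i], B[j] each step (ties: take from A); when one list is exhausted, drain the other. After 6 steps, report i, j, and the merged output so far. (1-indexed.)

i=3, j=5, merged so far=[11, 17, 20, 22, 27, 29]

i=1 j=1: A[i]=20>B[j]=11 take 11, j++
i=1 j=2: A[i]=20>B[j]=17 take 17, j++
i=1 j=3: A[i]=20<=B[j]=22 take 20, i++
i=2 j=3: A[i]=29>B[j]=22 take 22, j++
i=2 j=4: A[i]=29>B[j]=27 take 27, j++
i=2 j=5: A[i]=29<=B[j]=39 take 29, i++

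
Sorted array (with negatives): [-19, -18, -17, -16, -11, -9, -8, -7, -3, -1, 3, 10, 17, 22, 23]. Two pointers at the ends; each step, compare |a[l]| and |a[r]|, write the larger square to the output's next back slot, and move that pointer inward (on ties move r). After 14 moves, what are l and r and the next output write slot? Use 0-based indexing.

l=0 r=14: |-19|<=|23| out[14]=529, r--
l=0 r=13: |-19|<=|22| out[13]=484, r--
l=0 r=12: |-19|>|17| out[12]=361, l++
l=1 r=12: |-18|>|17| out[11]=324, l++
l=2 r=12: |-17|<=|17| out[10]=289, r--
l=2 r=11: |-17|>|10| out[9]=289, l++
l=3 r=11: |-16|>|10| out[8]=256, l++
l=4 r=11: |-11|>|10| out[7]=121, l++
l=5 r=11: |-9|<=|10| out[6]=100, r--
l=5 r=10: |-9|>|3| out[5]=81, l++
l=6 r=10: |-8|>|3| out[4]=64, l++
l=7 r=10: |-7|>|3| out[3]=49, l++
l=8 r=10: |-3|<=|3| out[2]=9, r--
l=8 r=9: |-3|>|-1| out[1]=9, l++

l=9, r=9, next write slot=0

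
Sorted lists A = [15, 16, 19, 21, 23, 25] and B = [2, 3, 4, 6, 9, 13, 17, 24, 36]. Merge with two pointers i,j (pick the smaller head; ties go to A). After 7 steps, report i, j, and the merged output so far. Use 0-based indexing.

i=1, j=6, merged so far=[2, 3, 4, 6, 9, 13, 15]

i=0 j=0: A[i]=15>B[j]=2 take 2, j++
i=0 j=1: A[i]=15>B[j]=3 take 3, j++
i=0 j=2: A[i]=15>B[j]=4 take 4, j++
i=0 j=3: A[i]=15>B[j]=6 take 6, j++
i=0 j=4: A[i]=15>B[j]=9 take 9, j++
i=0 j=5: A[i]=15>B[j]=13 take 13, j++
i=0 j=6: A[i]=15<=B[j]=17 take 15, i++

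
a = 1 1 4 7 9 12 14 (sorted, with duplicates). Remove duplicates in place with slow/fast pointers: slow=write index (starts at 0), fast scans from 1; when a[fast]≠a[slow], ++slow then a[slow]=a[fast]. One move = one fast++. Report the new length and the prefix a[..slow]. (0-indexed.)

length 6; prefix = [1, 4, 7, 9, 12, 14]

(s=0,f=1) a[fast]=1=a[slow] dup → fast++
(s=0,f=2) a[fast]=4≠a[slow]=1 write a[1]=4 → slow++,fast++
(s=1,f=3) a[fast]=7≠a[slow]=4 write a[2]=7 → slow++,fast++
(s=2,f=4) a[fast]=9≠a[slow]=7 write a[3]=9 → slow++,fast++
(s=3,f=5) a[fast]=12≠a[slow]=9 write a[4]=12 → slow++,fast++
(s=4,f=6) a[fast]=14≠a[slow]=12 write a[5]=14 → slow++,fast++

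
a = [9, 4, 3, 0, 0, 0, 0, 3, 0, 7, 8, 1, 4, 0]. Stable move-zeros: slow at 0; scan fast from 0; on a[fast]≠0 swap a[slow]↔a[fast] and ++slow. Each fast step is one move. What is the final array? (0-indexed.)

[9, 4, 3, 3, 7, 8, 1, 4, 0, 0, 0, 0, 0, 0]

slow=0 fast=0: a[fast]=9≠0 swap→a[0]=9, slow++,fast++
slow=1 fast=1: a[fast]=4≠0 swap→a[1]=4, slow++,fast++
slow=2 fast=2: a[fast]=3≠0 swap→a[2]=3, slow++,fast++
slow=3 fast=3: a[fast]=0, fast++
slow=3 fast=4: a[fast]=0, fast++
slow=3 fast=5: a[fast]=0, fast++
slow=3 fast=6: a[fast]=0, fast++
slow=3 fast=7: a[fast]=3≠0 swap→a[3]=3, slow++,fast++
slow=4 fast=8: a[fast]=0, fast++
slow=4 fast=9: a[fast]=7≠0 swap→a[4]=7, slow++,fast++
slow=5 fast=10: a[fast]=8≠0 swap→a[5]=8, slow++,fast++
slow=6 fast=11: a[fast]=1≠0 swap→a[6]=1, slow++,fast++
slow=7 fast=12: a[fast]=4≠0 swap→a[7]=4, slow++,fast++
slow=8 fast=13: a[fast]=0, fast++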